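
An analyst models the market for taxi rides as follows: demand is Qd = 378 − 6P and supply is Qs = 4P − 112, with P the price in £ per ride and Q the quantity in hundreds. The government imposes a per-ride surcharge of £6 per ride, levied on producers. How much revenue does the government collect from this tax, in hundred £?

Without the tax, 378 − 6P = 4P − 112 gives 10P = 490, so P* = £49 and Q* = 84.
With the tax collected from producers, supply shifts: Qs = 4(P − 6) − 112.
Solving gives Q = 69.6 with buyers paying £51.4 and producers receiving £45.4 (the £6 wedge).
Revenue = t · Q = 6 · 69.6 = £417.6.

Tax revenue = £417.6 hundred.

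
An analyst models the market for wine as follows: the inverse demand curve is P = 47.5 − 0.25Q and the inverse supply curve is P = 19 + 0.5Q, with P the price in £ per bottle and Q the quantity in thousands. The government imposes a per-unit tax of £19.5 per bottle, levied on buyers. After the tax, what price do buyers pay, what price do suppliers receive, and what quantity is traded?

Inverting to Q(P) form: Qd = 190 − 4P; Qs = 2P − 38.
Before the tax: set 190 − 4P = 2P − 38 → P* = £38, Q* = 38.
With the tax collected from buyers, demand (in seller-price terms) shifts: Qd = 190 − 4(P + 19.5).
Solving gives Q = 12 with buyers paying £44.5 and suppliers receiving £25 (the £19.5 wedge).
The less price-elastic side of the market bears the larger share of a per-unit tax.

Buyers pay £44.5; suppliers receive £25; quantity = 12.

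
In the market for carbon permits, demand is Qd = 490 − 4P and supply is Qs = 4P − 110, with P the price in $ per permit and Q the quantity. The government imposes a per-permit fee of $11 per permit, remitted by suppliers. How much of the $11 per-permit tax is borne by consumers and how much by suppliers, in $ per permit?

Consumers bear $5.5 per permit; suppliers bear $5.5 per permit.

Before the tax: set 490 − 4P = 4P − 110 → P* = $75, Q* = 190.
With the tax collected from suppliers, supply shifts: Qs = 4(P − 11) − 110.
Solving gives Q = 168 with consumers paying $80.5 and suppliers receiving $69.5 (the $11 wedge).
Burden on consumers: $5.5; on suppliers: $5.5. (They sum to $11.)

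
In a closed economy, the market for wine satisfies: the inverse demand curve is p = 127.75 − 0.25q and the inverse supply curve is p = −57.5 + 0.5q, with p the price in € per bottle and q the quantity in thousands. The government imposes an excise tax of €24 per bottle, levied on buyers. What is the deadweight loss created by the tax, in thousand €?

Inverting to q(p) form: qd = 511 − 4p; qs = 2p + 115.
Without the tax, 511 − 4p = 2p + 115 gives 6p = 396, so p* = €66 and q* = 247.
With the tax collected from buyers, demand (in seller-price terms) shifts: qd = 511 − 4(p + 24).
Solving gives q = 215 with buyers paying €74 and producers receiving €50 (the €24 wedge).
Quantity falls by |ΔQ| = |247 − 215| = 32.
DWL = ½ · t · |ΔQ| = ½ · 24 · 32 = €384.

Deadweight loss = €384 thousand.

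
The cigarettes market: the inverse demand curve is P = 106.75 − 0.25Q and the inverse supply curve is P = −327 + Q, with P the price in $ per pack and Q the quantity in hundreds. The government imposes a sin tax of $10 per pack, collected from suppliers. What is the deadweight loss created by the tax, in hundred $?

Inverting to Q(P) form: Qd = 427 − 4P; Qs = P + 327.
Without the tax, 427 − 4P = P + 327 gives 5P = 100, so P* = $20 and Q* = 347.
With the tax collected from suppliers, supply shifts: Qs = (P − 10) + 327.
Solving gives Q = 339 with consumers paying $22 and suppliers receiving $12 (the $10 wedge).
Quantity falls by |ΔQ| = |347 − 339| = 8.
DWL = ½ · t · |ΔQ| = ½ · 10 · 8 = $40.

Deadweight loss = $40 hundred.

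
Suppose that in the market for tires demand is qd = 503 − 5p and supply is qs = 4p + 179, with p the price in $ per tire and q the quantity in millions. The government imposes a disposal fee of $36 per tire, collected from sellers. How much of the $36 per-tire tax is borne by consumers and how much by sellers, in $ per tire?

Before the tax: set 503 − 5p = 4p + 179 → p* = $36, q* = 323.
With the tax collected from sellers, supply shifts: qs = 4(p − 36) + 179.
New equilibrium: consumers pay $52, sellers receive $16, q = 243. (Wedge: pb − ps = 36.)
Burden on consumers: $16; on sellers: $20. (They sum to $36.)
The less price-elastic side of the market bears the larger share of a per-unit tax.

Consumers bear $16 per tire; sellers bear $20 per tire.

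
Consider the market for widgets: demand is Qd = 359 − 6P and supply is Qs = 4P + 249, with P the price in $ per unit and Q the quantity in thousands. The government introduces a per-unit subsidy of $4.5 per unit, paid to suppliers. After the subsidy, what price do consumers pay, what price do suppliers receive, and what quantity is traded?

Without the subsidy, 359 − 6P = 4P + 249 gives 10P = 110, so P* = $11 and Q* = 293.
With a per-unit subsidy paid to suppliers, each receives P + 4.5 per unit sold, so supply becomes Qs = 4(P + 4.5) + 249.
Solving gives Q = 303.8 with consumers paying $9.2 and suppliers receiving $13.7 (the $4.5 wedge).

Consumers pay $9.2; suppliers receive $13.7; quantity = 303.8.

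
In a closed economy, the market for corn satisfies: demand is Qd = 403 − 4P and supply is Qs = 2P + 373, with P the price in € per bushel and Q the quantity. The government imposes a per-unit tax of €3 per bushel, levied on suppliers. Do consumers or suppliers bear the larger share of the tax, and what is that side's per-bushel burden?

Before the tax: set 403 − 4P = 2P + 373 → P* = €5, Q* = 383.
With the tax collected from suppliers, supply shifts: Qs = 2(P − 3) + 373.
New equilibrium: consumers pay €6, suppliers receive €3, Q = 379. (Wedge: Pb − Ps = 3.)
Per-bushel burden: consumers €1, suppliers €2.
Suppliers take the larger share because supply is less price-elastic here (demand slope 4 vs supply slope 2).

Suppliers bear the larger share: €2 per bushel.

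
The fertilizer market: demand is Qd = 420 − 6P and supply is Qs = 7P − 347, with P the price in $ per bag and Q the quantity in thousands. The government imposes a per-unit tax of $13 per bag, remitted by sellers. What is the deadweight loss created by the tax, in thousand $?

Before the tax: set 420 − 6P = 7P − 347 → P* = $59, Q* = 66.
With the tax collected from sellers, supply shifts: Qs = 7(P − 13) − 347.
New equilibrium: consumers pay $66, sellers receive $53, Q = 24. (Wedge: Pb − Ps = 13.)
Quantity falls by |ΔQ| = |66 − 24| = 42.
DWL = ½ · t · |ΔQ| = ½ · 13 · 42 = $273.

Deadweight loss = $273 thousand.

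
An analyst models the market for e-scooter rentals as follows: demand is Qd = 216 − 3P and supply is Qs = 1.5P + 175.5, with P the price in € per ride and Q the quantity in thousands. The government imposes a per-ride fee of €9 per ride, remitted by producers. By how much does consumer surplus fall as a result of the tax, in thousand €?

Before the tax: set 216 − 3P = 1.5P + 175.5 → P* = €9, Q* = 189.
With the tax collected from producers, supply shifts: Qs = 1.5(P − 9) + 175.5.
New equilibrium: buyers pay €12, producers receive €3, Q = 180. (Wedge: Pb − Ps = 9.)
ΔCS is the trapezoid between Q = 180 and Q = 189 of height €3: ½ · (189 + 180) · 3 = €553.5.

Consumer surplus falls by €553.5 thousand.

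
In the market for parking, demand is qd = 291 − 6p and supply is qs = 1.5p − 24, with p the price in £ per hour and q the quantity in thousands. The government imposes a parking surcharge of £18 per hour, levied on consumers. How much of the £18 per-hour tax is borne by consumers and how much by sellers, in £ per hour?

Without the tax, 291 − 6p = 1.5p − 24 gives 7.5p = 315, so p* = £42 and q* = 39.
With the tax collected from consumers, demand (in seller-price terms) shifts: qd = 291 − 6(p + 18).
Solving gives q = 17.4 with consumers paying £45.6 and sellers receiving £27.6 (the £18 wedge).
Burden on consumers: £3.6; on sellers: £14.4. (They sum to £18.)

Consumers bear £3.6 per hour; sellers bear £14.4 per hour.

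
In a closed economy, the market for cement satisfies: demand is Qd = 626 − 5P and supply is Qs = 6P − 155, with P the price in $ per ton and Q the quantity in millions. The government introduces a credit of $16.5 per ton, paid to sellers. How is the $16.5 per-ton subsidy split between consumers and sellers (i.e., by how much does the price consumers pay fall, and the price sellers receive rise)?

Without the subsidy, 626 − 5P = 6P − 155 gives 11P = 781, so P* = $71 and Q* = 271.
With a per-unit subsidy paid to sellers, each receives P + 16.5 per unit sold, so supply becomes Qs = 6(P + 16.5) − 155.
Solving gives Q = 316 with consumers paying $62 and sellers receiving $78.5 (the $16.5 wedge).
Gain to consumers: $9; to sellers: $7.5. (They sum to $16.5.)

Consumers gain $9 per ton; sellers gain $7.5 per ton.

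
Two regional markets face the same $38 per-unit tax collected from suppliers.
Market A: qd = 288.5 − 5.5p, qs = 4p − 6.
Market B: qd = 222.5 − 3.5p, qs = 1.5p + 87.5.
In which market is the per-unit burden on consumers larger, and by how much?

Market A, by $4.6.

Market A: pre-tax p* = $31, q* = 118; post-tax q = 30; per-unit burden on consumers = $16.
Market B: pre-tax p* = $27, q* = 128; post-tax q = 88.1; per-unit burden on consumers = $11.4.
Difference: $16 vs $11.4 → market A is larger by $4.6.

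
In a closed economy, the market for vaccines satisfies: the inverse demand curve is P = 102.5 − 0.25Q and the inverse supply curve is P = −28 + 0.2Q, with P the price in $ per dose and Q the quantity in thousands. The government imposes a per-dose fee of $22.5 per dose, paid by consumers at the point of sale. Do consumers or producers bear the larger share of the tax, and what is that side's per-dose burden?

Rewrite in direct form: Qd = 410 − 4P and Qs = 5P + 140.
Before the tax: set 410 − 4P = 5P + 140 → P* = $30, Q* = 290.
With the tax collected from consumers, demand (in seller-price terms) shifts: Qd = 410 − 4(P + 22.5).
New equilibrium: consumers pay $42.5, producers receive $20, Q = 240. (Wedge: Pb − Ps = 22.5.)
Per-dose burden: consumers $12.5, producers $10.
Consumers take the larger share because demand is less price-elastic here (demand slope 4 vs supply slope 5).

Consumers bear the larger share: $12.5 per dose.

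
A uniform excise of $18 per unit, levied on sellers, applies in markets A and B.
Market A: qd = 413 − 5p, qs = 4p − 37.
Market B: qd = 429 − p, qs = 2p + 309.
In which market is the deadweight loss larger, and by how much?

Market A: pre-tax p* = $50, q* = 163; post-tax q = 123; deadweight loss = $360.
Market B: pre-tax p* = $40, q* = 389; post-tax q = 377; deadweight loss = $108.
Difference: $360 vs $108 → market A is larger by $252.

Market A, by $252.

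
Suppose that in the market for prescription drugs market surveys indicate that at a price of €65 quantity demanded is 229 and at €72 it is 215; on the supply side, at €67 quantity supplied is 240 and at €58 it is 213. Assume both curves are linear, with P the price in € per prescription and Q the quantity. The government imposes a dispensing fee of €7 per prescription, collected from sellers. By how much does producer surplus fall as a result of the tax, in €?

Demand slope: (215 − 229)/(72 − 65) = -2, so Qd = 359 − 2P.
Supply slope: (213 − 240)/(58 − 67) = 3, so Qs = 3P + 39.
Without the tax, 359 − 2P = 3P + 39 gives 5P = 320, so P* = €64 and Q* = 231.
With the tax collected from sellers, supply shifts: Qs = 3(P − 7) + 39.
Solving gives Q = 222.6 with consumers paying €68.2 and sellers receiving €61.2 (the €7 wedge).
ΔPS is the trapezoid between Q = 222.6 and Q = 231 of height €2.8: ½ · (231 + 222.6) · 2.8 = €635.04.

Producer surplus falls by €635.04.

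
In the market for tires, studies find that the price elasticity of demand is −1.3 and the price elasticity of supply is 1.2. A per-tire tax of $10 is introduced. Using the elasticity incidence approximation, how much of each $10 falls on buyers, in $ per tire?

Incidence ratio: buyers' share ≈ εs / (εs + |εd|) = 1.2 / (1.2 + 1.3) = 0.48.
So buyers bear ≈ 0.48 × $10 = $4.8; producers bear $5.2.

Buyers bear ≈ $4.8 per tire.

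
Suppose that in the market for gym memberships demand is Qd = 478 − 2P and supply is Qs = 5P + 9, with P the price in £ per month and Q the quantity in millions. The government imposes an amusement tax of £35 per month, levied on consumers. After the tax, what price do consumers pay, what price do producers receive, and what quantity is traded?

Before the tax: set 478 − 2P = 5P + 9 → P* = £67, Q* = 344.
With the tax collected from consumers, demand (in seller-price terms) shifts: Qd = 478 − 2(P + 35).
Solving gives Q = 294 with consumers paying £92 and producers receiving £57 (the £35 wedge).

Consumers pay £92; producers receive £57; quantity = 294.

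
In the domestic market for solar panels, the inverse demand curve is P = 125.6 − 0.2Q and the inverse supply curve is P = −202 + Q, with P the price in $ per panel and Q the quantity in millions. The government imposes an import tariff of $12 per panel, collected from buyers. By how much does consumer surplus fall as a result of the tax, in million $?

Inverting to Q(P) form: Qd = 628 − 5P; Qs = P + 202.
Without the tax, 628 − 5P = P + 202 gives 6P = 426, so P* = $71 and Q* = 273.
With the tax collected from buyers, demand (in seller-price terms) shifts: Qd = 628 − 5(P + 12).
Solving gives Q = 263 with buyers paying $73 and suppliers receiving $61 (the $12 wedge).
ΔCS is the trapezoid between Q = 263 and Q = 273 of height $2: ½ · (273 + 263) · 2 = $536.

Consumer surplus falls by $536 million.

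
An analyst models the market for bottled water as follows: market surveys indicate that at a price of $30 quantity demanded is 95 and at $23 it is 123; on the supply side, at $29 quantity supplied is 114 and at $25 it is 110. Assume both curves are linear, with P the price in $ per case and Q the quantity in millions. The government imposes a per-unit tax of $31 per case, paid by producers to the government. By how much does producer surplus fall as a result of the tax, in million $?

Demand slope: (123 − 95)/(23 − 30) = -4, so Qd = 215 − 4P.
Supply slope: (110 − 114)/(25 − 29) = 1, so Qs = P + 85.
Without the tax, 215 − 4P = P + 85 gives 5P = 130, so P* = $26 and Q* = 111.
With the tax collected from producers, supply shifts: Qs = (P − 31) + 85.
Solving gives Q = 86.2 with consumers paying $32.2 and producers receiving $1.2 (the $31 wedge).
ΔPS is the trapezoid between Q = 86.2 and Q = 111 of height $24.8: ½ · (111 + 86.2) · 24.8 = $2445.28.

Producer surplus falls by $2445.28 million.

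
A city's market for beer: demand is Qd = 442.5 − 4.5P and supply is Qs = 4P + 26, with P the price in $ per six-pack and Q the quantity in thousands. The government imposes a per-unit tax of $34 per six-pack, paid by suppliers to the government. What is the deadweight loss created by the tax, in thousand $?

Deadweight loss = $1224 thousand.

Before the tax: set 442.5 − 4.5P = 4P + 26 → P* = $49, Q* = 222.
With the tax collected from suppliers, supply shifts: Qs = 4(P − 34) + 26.
New equilibrium: buyers pay $65, suppliers receive $31, Q = 150. (Wedge: Pb − Ps = 34.)
Quantity falls by |ΔQ| = |222 − 150| = 72.
DWL = ½ · t · |ΔQ| = ½ · 34 · 72 = $1224.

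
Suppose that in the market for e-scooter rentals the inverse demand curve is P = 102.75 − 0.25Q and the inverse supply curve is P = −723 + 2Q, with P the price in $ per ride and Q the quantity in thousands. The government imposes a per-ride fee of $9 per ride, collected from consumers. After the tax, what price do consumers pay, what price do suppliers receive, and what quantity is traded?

Consumers pay $12; suppliers receive $3; quantity = 363.

Rewrite in direct form: Qd = 411 − 4P and Qs = 0.5P + 361.5.
Without the tax, 411 − 4P = 0.5P + 361.5 gives 4.5P = 49.5, so P* = $11 and Q* = 367.
With the tax collected from consumers, demand (in seller-price terms) shifts: Qd = 411 − 4(P + 9).
Solving gives Q = 363 with consumers paying $12 and suppliers receiving $3 (the $9 wedge).
The less price-elastic side of the market bears the larger share of a per-unit tax.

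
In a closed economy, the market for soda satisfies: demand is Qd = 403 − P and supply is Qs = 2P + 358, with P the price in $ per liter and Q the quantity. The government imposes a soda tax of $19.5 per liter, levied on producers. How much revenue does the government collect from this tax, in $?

Before the tax: set 403 − P = 2P + 358 → P* = $15, Q* = 388.
With the tax collected from producers, supply shifts: Qs = 2(P − 19.5) + 358.
New equilibrium: consumers pay $28, producers receive $8.5, Q = 375. (Wedge: Pb − Ps = 19.5.)
Revenue = t · Q = 19.5 · 375 = $7312.5.

Tax revenue = $7312.5.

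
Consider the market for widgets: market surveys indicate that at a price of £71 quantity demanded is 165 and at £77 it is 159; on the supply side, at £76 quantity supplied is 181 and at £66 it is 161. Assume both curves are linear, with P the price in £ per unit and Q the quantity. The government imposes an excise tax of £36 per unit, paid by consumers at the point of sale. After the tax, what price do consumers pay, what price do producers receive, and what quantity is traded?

Demand slope: (159 − 165)/(77 − 71) = -1, so Qd = 236 − P.
Supply slope: (161 − 181)/(66 − 76) = 2, so Qs = 2P + 29.
Without the tax, 236 − P = 2P + 29 gives 3P = 207, so P* = £69 and Q* = 167.
With the tax collected from consumers, demand (in seller-price terms) shifts: Qd = 236 − (P + 36).
Solving gives Q = 143 with consumers paying £93 and producers receiving £57 (the £36 wedge).

Consumers pay £93; producers receive £57; quantity = 143.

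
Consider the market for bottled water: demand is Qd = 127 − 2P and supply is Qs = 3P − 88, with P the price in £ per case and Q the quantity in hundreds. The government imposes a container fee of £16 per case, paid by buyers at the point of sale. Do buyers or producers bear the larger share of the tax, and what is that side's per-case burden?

Buyers bear the larger share: £9.6 per case.

Before the tax: set 127 − 2P = 3P − 88 → P* = £43, Q* = 41.
With the tax collected from buyers, demand (in seller-price terms) shifts: Qd = 127 − 2(P + 16).
New equilibrium: buyers pay £52.6, producers receive £36.6, Q = 21.8. (Wedge: Pb − Ps = 16.)
Per-case burden: buyers £9.6, producers £6.4.
Buyers take the larger share because demand is less price-elastic here (demand slope 2 vs supply slope 3).
The less price-elastic side of the market bears the larger share of a per-unit tax.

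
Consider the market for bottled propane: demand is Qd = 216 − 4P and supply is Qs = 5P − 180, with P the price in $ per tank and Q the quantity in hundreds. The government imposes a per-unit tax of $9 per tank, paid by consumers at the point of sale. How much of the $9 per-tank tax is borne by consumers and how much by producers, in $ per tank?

Without the tax, 216 − 4P = 5P − 180 gives 9P = 396, so P* = $44 and Q* = 40.
With the tax collected from consumers, demand (in seller-price terms) shifts: Qd = 216 − 4(P + 9).
Solving gives Q = 20 with consumers paying $49 and producers receiving $40 (the $9 wedge).
Burden on consumers: $5; on producers: $4. (They sum to $9.)
The less price-elastic side of the market bears the larger share of a per-unit tax.

Consumers bear $5 per tank; producers bear $4 per tank.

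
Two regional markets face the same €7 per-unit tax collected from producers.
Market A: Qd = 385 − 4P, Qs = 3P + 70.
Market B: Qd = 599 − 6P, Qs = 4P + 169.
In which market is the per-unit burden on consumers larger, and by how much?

Market A: pre-tax P* = €45, Q* = 205; post-tax Q = 193; per-unit burden on consumers = €3.
Market B: pre-tax P* = €43, Q* = 341; post-tax Q = 324.2; per-unit burden on consumers = €2.8.
Difference: €3 vs €2.8 → market A is larger by €0.2.

Market A, by €0.2.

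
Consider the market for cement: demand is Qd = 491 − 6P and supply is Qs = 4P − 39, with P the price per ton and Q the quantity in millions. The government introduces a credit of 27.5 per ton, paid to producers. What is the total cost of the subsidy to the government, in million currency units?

Without the subsidy, 491 − 6P = 4P − 39 gives 10P = 530, so P* = 53 and Q* = 173.
With a per-unit subsidy paid to producers, each receives P + 27.5 per unit sold, so supply becomes Qs = 4(P + 27.5) − 39.
Solving gives Q = 239 with buyers paying 42 and producers receiving 69.5 (the 27.5 wedge).
Outlay = t · Q = 27.5 · 239 = 6572.5.

Government outlay = 6572.5 million.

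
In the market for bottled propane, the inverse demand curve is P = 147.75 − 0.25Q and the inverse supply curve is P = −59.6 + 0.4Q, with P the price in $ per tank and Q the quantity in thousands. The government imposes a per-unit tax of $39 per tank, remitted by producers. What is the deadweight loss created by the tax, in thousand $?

Deadweight loss = $1170 thousand.

Inverting to Q(P) form: Qd = 591 − 4P; Qs = 2.5P + 149.
Before the tax: set 591 − 4P = 2.5P + 149 → P* = $68, Q* = 319.
With the tax collected from producers, supply shifts: Qs = 2.5(P − 39) + 149.
New equilibrium: buyers pay $83, producers receive $44, Q = 259. (Wedge: Pb − Ps = 39.)
Quantity falls by |ΔQ| = |319 − 259| = 60.
DWL = ½ · t · |ΔQ| = ½ · 39 · 60 = $1170.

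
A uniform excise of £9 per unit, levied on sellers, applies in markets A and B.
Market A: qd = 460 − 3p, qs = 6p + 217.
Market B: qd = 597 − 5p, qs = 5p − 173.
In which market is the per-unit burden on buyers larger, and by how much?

Market A, by £1.5.

Market A: pre-tax p* = £27, q* = 379; post-tax q = 361; per-unit burden on buyers = £6.
Market B: pre-tax p* = £77, q* = 212; post-tax q = 189.5; per-unit burden on buyers = £4.5.
Difference: £6 vs £4.5 → market A is larger by £1.5.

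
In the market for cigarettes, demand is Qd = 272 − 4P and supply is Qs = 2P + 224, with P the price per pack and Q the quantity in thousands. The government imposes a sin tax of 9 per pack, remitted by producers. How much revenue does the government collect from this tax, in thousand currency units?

Tax revenue = 2052 thousand.

Without the tax, 272 − 4P = 2P + 224 gives 6P = 48, so P* = 8 and Q* = 240.
With the tax collected from producers, supply shifts: Qs = 2(P − 9) + 224.
Solving gives Q = 228 with consumers paying 11 and producers receiving 2 (the 9 wedge).
Revenue = t · Q = 9 · 228 = 2052.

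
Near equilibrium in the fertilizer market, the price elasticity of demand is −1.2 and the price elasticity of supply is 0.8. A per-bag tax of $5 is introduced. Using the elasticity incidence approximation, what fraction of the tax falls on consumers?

Incidence ratio: consumers' share ≈ εs / (εs + |εd|) = 0.8 / (0.8 + 1.2) = 0.4.
Supply is the less elastic side, so consumers bear the smaller share.

Consumers' share ≈ 0.4.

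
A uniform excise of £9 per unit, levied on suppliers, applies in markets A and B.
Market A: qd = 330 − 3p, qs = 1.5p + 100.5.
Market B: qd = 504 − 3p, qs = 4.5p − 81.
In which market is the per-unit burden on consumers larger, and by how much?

Market B, by £2.4.

Market A: pre-tax p* = £51, q* = 177; post-tax q = 168; per-unit burden on consumers = £3.
Market B: pre-tax p* = £78, q* = 270; post-tax q = 253.8; per-unit burden on consumers = £5.4.
Difference: £3 vs £5.4 → market B is larger by £2.4.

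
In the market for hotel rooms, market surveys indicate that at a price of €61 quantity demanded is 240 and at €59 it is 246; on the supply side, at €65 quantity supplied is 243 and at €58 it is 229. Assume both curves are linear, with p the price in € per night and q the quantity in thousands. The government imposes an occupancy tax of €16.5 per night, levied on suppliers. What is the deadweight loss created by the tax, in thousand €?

Demand slope: (246 − 240)/(59 − 61) = -3, so qd = 423 − 3p.
Supply slope: (229 − 243)/(58 − 65) = 2, so qs = 2p + 113.
Without the tax, 423 − 3p = 2p + 113 gives 5p = 310, so p* = €62 and q* = 237.
With the tax collected from suppliers, supply shifts: qs = 2(p − 16.5) + 113.
New equilibrium: buyers pay €68.6, suppliers receive €52.1, q = 217.2. (Wedge: pb − ps = 16.5.)
Quantity falls by |ΔQ| = |237 − 217.2| = 19.8.
DWL = ½ · t · |ΔQ| = ½ · 16.5 · 19.8 = €163.35.

Deadweight loss = €163.35 thousand.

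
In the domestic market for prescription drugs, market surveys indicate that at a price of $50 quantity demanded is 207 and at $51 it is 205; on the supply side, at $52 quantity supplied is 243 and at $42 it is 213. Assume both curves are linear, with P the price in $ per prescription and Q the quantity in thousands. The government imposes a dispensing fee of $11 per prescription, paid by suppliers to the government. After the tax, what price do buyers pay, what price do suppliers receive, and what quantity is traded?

Buyers pay $50.6; suppliers receive $39.6; quantity = 205.8.

Demand slope: (205 − 207)/(51 − 50) = -2, so Qd = 307 − 2P.
Supply slope: (213 − 243)/(42 − 52) = 3, so Qs = 3P + 87.
Before the tax: set 307 − 2P = 3P + 87 → P* = $44, Q* = 219.
With the tax collected from suppliers, supply shifts: Qs = 3(P − 11) + 87.
Solving gives Q = 205.8 with buyers paying $50.6 and suppliers receiving $39.6 (the $11 wedge).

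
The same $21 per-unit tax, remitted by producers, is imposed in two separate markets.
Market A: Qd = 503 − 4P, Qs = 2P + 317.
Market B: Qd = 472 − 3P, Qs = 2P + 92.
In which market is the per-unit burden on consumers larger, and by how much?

Market B, by $1.4.

Market A: pre-tax P* = $31, Q* = 379; post-tax Q = 351; per-unit burden on consumers = $7.
Market B: pre-tax P* = $76, Q* = 244; post-tax Q = 218.8; per-unit burden on consumers = $8.4.
Difference: $7 vs $8.4 → market B is larger by $1.4.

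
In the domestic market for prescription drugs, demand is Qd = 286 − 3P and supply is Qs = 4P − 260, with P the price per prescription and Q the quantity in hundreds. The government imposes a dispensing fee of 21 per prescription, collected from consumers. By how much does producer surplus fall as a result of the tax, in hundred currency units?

Without the tax, 286 − 3P = 4P − 260 gives 7P = 546, so P* = 78 and Q* = 52.
With the tax collected from consumers, demand (in seller-price terms) shifts: Qd = 286 − 3(P + 21).
New equilibrium: consumers pay 90, producers receive 69, Q = 16. (Wedge: Pb − Ps = 21.)
ΔPS is the trapezoid between Q = 16 and Q = 52 of height 9: ½ · (52 + 16) · 9 = 306.

Producer surplus falls by 306 hundred.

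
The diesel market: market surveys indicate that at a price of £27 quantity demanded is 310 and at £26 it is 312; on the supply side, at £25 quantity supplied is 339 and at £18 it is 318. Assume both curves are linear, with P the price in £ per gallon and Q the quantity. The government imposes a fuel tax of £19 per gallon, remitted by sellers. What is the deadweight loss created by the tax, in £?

Demand slope: (312 − 310)/(26 − 27) = -2, so Qd = 364 − 2P.
Supply slope: (318 − 339)/(18 − 25) = 3, so Qs = 3P + 264.
Before the tax: set 364 − 2P = 3P + 264 → P* = £20, Q* = 324.
With the tax collected from sellers, supply shifts: Qs = 3(P − 19) + 264.
New equilibrium: buyers pay £31.4, sellers receive £12.4, Q = 301.2. (Wedge: Pb − Ps = 19.)
Quantity falls by |ΔQ| = |324 − 301.2| = 22.8.
DWL = ½ · t · |ΔQ| = ½ · 19 · 22.8 = £216.6.

Deadweight loss = £216.6.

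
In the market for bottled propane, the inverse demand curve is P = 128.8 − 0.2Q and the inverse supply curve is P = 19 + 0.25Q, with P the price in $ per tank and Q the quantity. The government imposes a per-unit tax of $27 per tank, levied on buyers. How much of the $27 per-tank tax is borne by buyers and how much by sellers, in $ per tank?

Buyers bear $12 per tank; sellers bear $15 per tank.

Inverting to Q(P) form: Qd = 644 − 5P; Qs = 4P − 76.
Before the tax: set 644 − 5P = 4P − 76 → P* = $80, Q* = 244.
With the tax collected from buyers, demand (in seller-price terms) shifts: Qd = 644 − 5(P + 27).
New equilibrium: buyers pay $92, sellers receive $65, Q = 184. (Wedge: Pb − Ps = 27.)
Burden on buyers: $12; on sellers: $15. (They sum to $27.)
The less price-elastic side of the market bears the larger share of a per-unit tax.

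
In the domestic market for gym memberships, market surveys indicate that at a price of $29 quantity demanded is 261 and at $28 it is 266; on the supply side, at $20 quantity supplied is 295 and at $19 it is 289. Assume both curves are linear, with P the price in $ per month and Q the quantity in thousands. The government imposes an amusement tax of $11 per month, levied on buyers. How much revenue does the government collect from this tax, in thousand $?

Tax revenue = $2981 thousand.

Demand slope: (266 − 261)/(28 − 29) = -5, so Qd = 406 − 5P.
Supply slope: (289 − 295)/(19 − 20) = 6, so Qs = 6P + 175.
Without the tax, 406 − 5P = 6P + 175 gives 11P = 231, so P* = $21 and Q* = 301.
With the tax collected from buyers, demand (in seller-price terms) shifts: Qd = 406 − 5(P + 11).
New equilibrium: buyers pay $27, producers receive $16, Q = 271. (Wedge: Pb − Ps = 11.)
Revenue = t · Q = 11 · 271 = $2981.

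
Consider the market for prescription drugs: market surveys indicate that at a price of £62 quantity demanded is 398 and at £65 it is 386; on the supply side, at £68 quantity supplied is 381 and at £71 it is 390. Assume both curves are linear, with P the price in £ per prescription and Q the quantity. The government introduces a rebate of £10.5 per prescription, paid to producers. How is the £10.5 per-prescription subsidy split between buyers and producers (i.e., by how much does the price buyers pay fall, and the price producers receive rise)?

Buyers gain £4.5 per prescription; producers gain £6 per prescription.

Demand slope: (386 − 398)/(65 − 62) = -4, so Qd = 646 − 4P.
Supply slope: (390 − 381)/(71 − 68) = 3, so Qs = 3P + 177.
Before the subsidy: set 646 − 4P = 3P + 177 → P* = £67, Q* = 378.
With a per-unit subsidy paid to producers, each receives P + 10.5 per unit sold, so supply becomes Qs = 3(P + 10.5) + 177.
Solving gives Q = 396 with buyers paying £62.5 and producers receiving £73 (the £10.5 wedge).
Gain to buyers: £4.5; to producers: £6. (They sum to £10.5.)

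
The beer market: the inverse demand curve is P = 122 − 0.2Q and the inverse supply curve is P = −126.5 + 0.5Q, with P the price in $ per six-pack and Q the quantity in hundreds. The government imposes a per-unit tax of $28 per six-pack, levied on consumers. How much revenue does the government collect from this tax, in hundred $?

Tax revenue = $8820 hundred.

Rewrite in direct form: Qd = 610 − 5P and Qs = 2P + 253.
Without the tax, 610 − 5P = 2P + 253 gives 7P = 357, so P* = $51 and Q* = 355.
With the tax collected from consumers, demand (in seller-price terms) shifts: Qd = 610 − 5(P + 28).
Solving gives Q = 315 with consumers paying $59 and producers receiving $31 (the $28 wedge).
Revenue = t · Q = 28 · 315 = $8820.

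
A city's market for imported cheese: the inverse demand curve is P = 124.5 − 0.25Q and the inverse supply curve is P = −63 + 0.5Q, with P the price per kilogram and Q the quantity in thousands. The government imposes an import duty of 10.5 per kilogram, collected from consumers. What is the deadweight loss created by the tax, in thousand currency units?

Rewrite in direct form: Qd = 498 − 4P and Qs = 2P + 126.
Without the tax, 498 − 4P = 2P + 126 gives 6P = 372, so P* = 62 and Q* = 250.
With the tax collected from consumers, demand (in seller-price terms) shifts: Qd = 498 − 4(P + 10.5).
New equilibrium: consumers pay 65.5, producers receive 55, Q = 236. (Wedge: Pb − Ps = 10.5.)
Quantity falls by |ΔQ| = |250 − 236| = 14.
DWL = ½ · t · |ΔQ| = ½ · 10.5 · 14 = 73.5.

Deadweight loss = 73.5 thousand.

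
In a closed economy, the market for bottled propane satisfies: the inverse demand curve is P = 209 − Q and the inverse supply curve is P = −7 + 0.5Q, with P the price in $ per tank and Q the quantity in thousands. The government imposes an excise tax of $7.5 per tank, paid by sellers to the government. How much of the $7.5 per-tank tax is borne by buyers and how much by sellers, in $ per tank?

Buyers bear $5 per tank; sellers bear $2.5 per tank.

Inverting to Q(P) form: Qd = 209 − P; Qs = 2P + 14.
Before the tax: set 209 − P = 2P + 14 → P* = $65, Q* = 144.
With the tax collected from sellers, supply shifts: Qs = 2(P − 7.5) + 14.
Solving gives Q = 139 with buyers paying $70 and sellers receiving $62.5 (the $7.5 wedge).
Burden on buyers: $5; on sellers: $2.5. (They sum to $7.5.)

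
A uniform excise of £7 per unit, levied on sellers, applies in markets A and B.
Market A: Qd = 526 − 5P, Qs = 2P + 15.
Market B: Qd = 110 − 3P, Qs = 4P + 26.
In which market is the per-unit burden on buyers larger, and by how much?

Market B, by £2.

Market A: pre-tax P* = £73, Q* = 161; post-tax Q = 151; per-unit burden on buyers = £2.
Market B: pre-tax P* = £12, Q* = 74; post-tax Q = 62; per-unit burden on buyers = £4.
Difference: £2 vs £4 → market B is larger by £2.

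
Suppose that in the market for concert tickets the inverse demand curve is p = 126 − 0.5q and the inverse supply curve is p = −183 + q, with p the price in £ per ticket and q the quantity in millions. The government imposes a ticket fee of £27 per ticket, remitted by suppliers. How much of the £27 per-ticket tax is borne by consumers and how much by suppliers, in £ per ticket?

Consumers bear £9 per ticket; suppliers bear £18 per ticket.

Rewrite in direct form: qd = 252 − 2p and qs = p + 183.
Without the tax, 252 − 2p = p + 183 gives 3p = 69, so p* = £23 and q* = 206.
With the tax collected from suppliers, supply shifts: qs = (p − 27) + 183.
Solving gives q = 188 with consumers paying £32 and suppliers receiving £5 (the £27 wedge).
Burden on consumers: £9; on suppliers: £18. (They sum to £27.)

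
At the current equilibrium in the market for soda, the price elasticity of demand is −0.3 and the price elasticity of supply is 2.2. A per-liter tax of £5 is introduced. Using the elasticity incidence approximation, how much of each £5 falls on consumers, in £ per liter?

Incidence ratio: consumers' share ≈ εs / (εs + |εd|) = 2.2 / (2.2 + 0.3) = 0.88.
So consumers bear ≈ 0.88 × £5 = £4.4; sellers bear £0.6.

Consumers bear ≈ £4.4 per liter.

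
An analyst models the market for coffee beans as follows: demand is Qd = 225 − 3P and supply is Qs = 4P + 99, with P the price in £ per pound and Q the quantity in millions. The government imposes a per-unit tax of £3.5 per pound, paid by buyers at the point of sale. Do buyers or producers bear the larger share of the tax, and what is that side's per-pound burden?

Buyers bear the larger share: £2 per pound.

Without the tax, 225 − 3P = 4P + 99 gives 7P = 126, so P* = £18 and Q* = 171.
With the tax collected from buyers, demand (in seller-price terms) shifts: Qd = 225 − 3(P + 3.5).
New equilibrium: buyers pay £20, producers receive £16.5, Q = 165. (Wedge: Pb − Ps = 3.5.)
Per-pound burden: buyers £2, producers £1.5.
Buyers take the larger share because demand is less price-elastic here (demand slope 3 vs supply slope 4).
The less price-elastic side of the market bears the larger share of a per-unit tax.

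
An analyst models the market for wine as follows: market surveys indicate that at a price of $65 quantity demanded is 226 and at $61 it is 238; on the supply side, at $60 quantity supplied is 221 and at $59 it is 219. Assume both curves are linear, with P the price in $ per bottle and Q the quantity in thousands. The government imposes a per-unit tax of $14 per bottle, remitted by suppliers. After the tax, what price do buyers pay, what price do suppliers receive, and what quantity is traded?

Demand slope: (238 − 226)/(61 − 65) = -3, so Qd = 421 − 3P.
Supply slope: (219 − 221)/(59 − 60) = 2, so Qs = 2P + 101.
Without the tax, 421 − 3P = 2P + 101 gives 5P = 320, so P* = $64 and Q* = 229.
With the tax collected from suppliers, supply shifts: Qs = 2(P − 14) + 101.
Solving gives Q = 212.2 with buyers paying $69.6 and suppliers receiving $55.6 (the $14 wedge).

Buyers pay $69.6; suppliers receive $55.6; quantity = 212.2.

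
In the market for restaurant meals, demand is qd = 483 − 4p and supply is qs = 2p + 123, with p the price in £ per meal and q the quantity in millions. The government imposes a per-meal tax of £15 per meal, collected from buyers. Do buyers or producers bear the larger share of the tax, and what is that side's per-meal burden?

Before the tax: set 483 − 4p = 2p + 123 → p* = £60, q* = 243.
With the tax collected from buyers, demand (in seller-price terms) shifts: qd = 483 − 4(p + 15).
Solving gives q = 223 with buyers paying £65 and producers receiving £50 (the £15 wedge).
Per-meal burden: buyers £5, producers £10.
Producers take the larger share because supply is less price-elastic here (demand slope 4 vs supply slope 2).

Producers bear the larger share: £10 per meal.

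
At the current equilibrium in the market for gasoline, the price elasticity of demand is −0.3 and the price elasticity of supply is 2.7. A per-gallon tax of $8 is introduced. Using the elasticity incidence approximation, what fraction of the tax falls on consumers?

Incidence ratio: consumers' share ≈ εs / (εs + |εd|) = 2.7 / (2.7 + 0.3) = 0.9.
Supply is the more elastic side, so consumers bear the larger share.

Consumers' share ≈ 0.9.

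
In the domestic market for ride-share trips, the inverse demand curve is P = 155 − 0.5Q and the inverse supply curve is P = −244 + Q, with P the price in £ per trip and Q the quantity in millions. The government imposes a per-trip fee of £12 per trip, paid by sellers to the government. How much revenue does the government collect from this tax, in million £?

Tax revenue = £3096 million.

Inverting to Q(P) form: Qd = 310 − 2P; Qs = P + 244.
Without the tax, 310 − 2P = P + 244 gives 3P = 66, so P* = £22 and Q* = 266.
With the tax collected from sellers, supply shifts: Qs = (P − 12) + 244.
New equilibrium: buyers pay £26, sellers receive £14, Q = 258. (Wedge: Pb − Ps = 12.)
Revenue = t · Q = 12 · 258 = £3096.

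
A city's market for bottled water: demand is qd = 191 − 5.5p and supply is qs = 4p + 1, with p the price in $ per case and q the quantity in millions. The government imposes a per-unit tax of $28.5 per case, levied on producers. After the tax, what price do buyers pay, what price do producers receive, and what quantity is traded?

Buyers pay $32; producers receive $3.5; quantity = 15.

Before the tax: set 191 − 5.5p = 4p + 1 → p* = $20, q* = 81.
With the tax collected from producers, supply shifts: qs = 4(p − 28.5) + 1.
New equilibrium: buyers pay $32, producers receive $3.5, q = 15. (Wedge: pb − ps = 28.5.)
The less price-elastic side of the market bears the larger share of a per-unit tax.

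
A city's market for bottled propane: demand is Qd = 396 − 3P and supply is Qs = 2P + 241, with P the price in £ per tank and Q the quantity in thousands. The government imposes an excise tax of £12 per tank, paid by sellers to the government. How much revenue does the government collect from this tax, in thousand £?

Tax revenue = £3463.2 thousand.

Without the tax, 396 − 3P = 2P + 241 gives 5P = 155, so P* = £31 and Q* = 303.
With the tax collected from sellers, supply shifts: Qs = 2(P − 12) + 241.
New equilibrium: buyers pay £35.8, sellers receive £23.8, Q = 288.6. (Wedge: Pb − Ps = 12.)
Revenue = t · Q = 12 · 288.6 = £3463.2.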